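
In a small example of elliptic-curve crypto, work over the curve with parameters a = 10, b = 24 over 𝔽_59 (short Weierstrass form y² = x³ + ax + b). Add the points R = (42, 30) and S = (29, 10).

(42, 30) + (29, 10). λ = (10 - 30)/(29 - 42) ≡ 39/46 mod 59. 46⁻¹ ≡ 9 (mod 59) since 46·9 = 414 ≡ 1, so λ ≡ 56.
  x = λ² - 42 - 29 = 3136 - 71 ≡ 56; y = λ·(42 - 56) - 30 ≡ 12. → (56, 12)

(56, 12)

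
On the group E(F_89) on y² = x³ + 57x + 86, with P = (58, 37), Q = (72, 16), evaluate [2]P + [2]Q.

(35, 79)

First 2P:
Repeated addition: build up to 2P.
2P: tangent at (58, 37): λ = (3·58² + 57)/(2·37) ≡ 3/74. 74⁻¹ ≡ 83 (mod 89), so λ ≡ 3·83 ≡ 71.
  x = λ² - 58 - 58 = 5041 - 116 ≡ 30; y = λ·(58 - 30) - 37 ≡ 82. → (30, 82)
2P = (30, 82).
Next 2Q:
Repeated addition: build up to 2Q.
2Q: tangent at (72, 16): λ = (3·72² + 57)/(2·16) ≡ 34/32. 32⁻¹ ≡ 64 (mod 89), so λ ≡ 34·64 ≡ 40.
  x = λ² - 72 - 72 = 1600 - 144 ≡ 32; y = λ·(72 - 32) - 16 ≡ 71. → (32, 71)
2Q = (32, 71).
Finally 2P + 2Q:
(30, 82) + (32, 71). λ = (71 - 82)/(32 - 30) ≡ 78/2 mod 89. 2⁻¹ ≡ 45 (mod 89) since 2·45 = 90 ≡ 1, so λ ≡ 39.
  x = λ² - 30 - 32 = 1521 - 62 ≡ 35; y = λ·(30 - 35) - 82 ≡ 79. → (35, 79)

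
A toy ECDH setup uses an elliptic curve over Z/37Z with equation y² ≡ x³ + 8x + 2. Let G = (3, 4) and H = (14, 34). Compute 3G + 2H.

(14, 3)

First 3G:
Repeated addition: build up to 3G.
2G: tangent at (3, 4): λ = (3·3² + 8)/(2·4) ≡ 35/8. 8⁻¹ ≡ 14 (mod 37) since 8·14 = 112 ≡ 1, so λ ≡ 35·14 ≡ 9.
  x = λ² - 3 - 3 = 81 - 6 ≡ 1; y = λ·(3 - 1) - 4 ≡ 14. → (1, 14)
3G: (1, 14) + (3, 4). λ = (4 - 14)/(3 - 1) ≡ 27/2 mod 37. 2⁻¹ ≡ 19 (mod 37), so λ ≡ 32.
  x = λ² - 1 - 3 = 1024 - 4 ≡ 21; y = λ·(1 - 21) - 14 ≡ 12. → (21, 12)
3G = (21, 12).
Next 2H:
Repeated addition: build up to 2H.
2H: tangent at (14, 34): λ = (3·14² + 8)/(2·34) ≡ 4/31. 31⁻¹ ≡ 6 (mod 37), so λ ≡ 4·6 ≡ 24.
  x = λ² - 14 - 14 = 576 - 28 ≡ 30; y = λ·(14 - 30) - 34 ≡ 26. → (30, 26)
2H = (30, 26).
Finally 3G + 2H:
(21, 12) + (30, 26). λ = (26 - 12)/(30 - 21) ≡ 14/9 mod 37. 9⁻¹ ≡ 33 (mod 37), so λ ≡ 18.
  x = λ² - 21 - 30 = 324 - 51 ≡ 14; y = λ·(21 - 14) - 12 ≡ 3. → (14, 3)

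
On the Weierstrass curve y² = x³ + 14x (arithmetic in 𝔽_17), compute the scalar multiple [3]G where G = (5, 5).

Repeated addition: build up to 3G.
2G: tangent at (5, 5): λ = (3·5² + 14)/(2·5) ≡ 4/10. 10⁻¹ ≡ 12 (mod 17), so λ ≡ 4·12 ≡ 14.
  x = λ² - 5 - 5 = 196 - 10 ≡ 16; y = λ·(5 - 16) - 5 ≡ 11. → (16, 11)
3G: (16, 11) + (5, 5). λ = (5 - 11)/(5 - 16) ≡ 11/6 mod 17. 6⁻¹ ≡ 3 (mod 17), so λ ≡ 16.
  x = λ² - 16 - 5 = 256 - 21 ≡ 14; y = λ·(16 - 14) - 11 ≡ 4. → (14, 4)

(14, 4)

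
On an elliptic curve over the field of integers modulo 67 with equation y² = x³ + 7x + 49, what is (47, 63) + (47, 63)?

(62, 31)

tangent at (47, 63): λ = (3·47² + 7)/(2·63) ≡ 1/59. 59⁻¹ ≡ 25 (mod 67) since 59·25 = 1475 ≡ 1, so λ ≡ 1·25 ≡ 25.
  x = λ² - 47 - 47 = 625 - 94 ≡ 62; y = λ·(47 - 62) - 63 ≡ 31. → (62, 31)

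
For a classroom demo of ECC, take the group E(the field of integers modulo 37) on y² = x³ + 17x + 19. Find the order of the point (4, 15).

9

2P: tangent at (4, 15): λ = (3·4² + 17)/(2·15) ≡ 28/30. 30⁻¹ ≡ 21 (mod 37), so λ ≡ 28·21 ≡ 33.
  x = λ² - 4 - 4 = 1089 - 8 ≡ 8; y = λ·(4 - 8) - 15 ≡ 1. → (8, 1)
3P: (8, 1) + (4, 15). λ = (15 - 1)/(4 - 8) ≡ 14/33 mod 37. 33⁻¹ ≡ 9 (mod 37), so λ ≡ 15.
  x = λ² - 8 - 4 = 225 - 12 ≡ 28; y = λ·(8 - 28) - 1 ≡ 32. → (28, 32)
4P: (28, 32) + (4, 15). λ = (15 - 32)/(4 - 28) ≡ 20/13 mod 37. 13⁻¹ ≡ 20 (mod 37), so λ ≡ 30.
  x = λ² - 28 - 4 = 900 - 32 ≡ 17; y = λ·(28 - 17) - 32 ≡ 2. → (17, 2)
5P: (17, 2) + (4, 15). λ = (15 - 2)/(4 - 17) ≡ 13/24 mod 37. 24⁻¹ ≡ 17 (mod 37) since 24·17 = 408 ≡ 1, so λ ≡ 36.
  x = λ² - 17 - 4 = 1296 - 21 ≡ 17; y = λ·(17 - 17) - 2 ≡ 35. → (17, 35)
6P: (17, 35) + (4, 15). λ = (15 - 35)/(4 - 17) ≡ 17/24 mod 37. 24⁻¹ ≡ 17 (mod 37), so λ ≡ 30.
  x = λ² - 17 - 4 = 900 - 21 ≡ 28; y = λ·(17 - 28) - 35 ≡ 5. → (28, 5)
7P: (28, 5) + (4, 15). λ = (15 - 5)/(4 - 28) ≡ 10/13 mod 37. 13⁻¹ ≡ 20 (mod 37), so λ ≡ 15.
  x = λ² - 28 - 4 = 225 - 32 ≡ 8; y = λ·(28 - 8) - 5 ≡ 36. → (8, 36)
8P: (8, 36) + (4, 15). λ = (15 - 36)/(4 - 8) ≡ 16/33 mod 37. 33⁻¹ ≡ 9 (mod 37), so λ ≡ 33.
  x = λ² - 8 - 4 = 1089 - 12 ≡ 4; y = λ·(8 - 4) - 36 ≡ 22. → (4, 22)
9P: (4, 22) + (4, 15): same x and y₁ ≡ -y₂, so the sum is the point at infinity.
9P = the point at infinity, so the order is 9.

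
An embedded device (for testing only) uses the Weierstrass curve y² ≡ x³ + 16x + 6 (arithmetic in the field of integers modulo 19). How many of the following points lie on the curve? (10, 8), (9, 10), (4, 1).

(10, 8): 8² ≡ 7, rhs ≡ 7 → on.
(9, 10): 10² ≡ 5, rhs ≡ 5 → on.
(4, 1): 1² ≡ 1, rhs ≡ 1 → on.

3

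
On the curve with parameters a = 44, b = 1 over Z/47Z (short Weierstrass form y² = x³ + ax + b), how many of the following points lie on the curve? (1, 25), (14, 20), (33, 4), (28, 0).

1

(1, 25): 25² ≡ 14, rhs ≡ 46 → off.
(14, 20): 20² ≡ 24, rhs ≡ 24 → on.
(33, 4): 4² ≡ 16, rhs ≡ 25 → off.
(28, 0): 0² ≡ 0, rhs ≡ 14 → off.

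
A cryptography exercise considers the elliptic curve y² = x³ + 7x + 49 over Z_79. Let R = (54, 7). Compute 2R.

tangent at (54, 7): λ = (3·54² + 7)/(2·7) ≡ 65/14. 14⁻¹ ≡ 17 (mod 79), so λ ≡ 65·17 ≡ 78.
  x = λ² - 54 - 54 = 6084 - 108 ≡ 51; y = λ·(54 - 51) - 7 ≡ 69. → (51, 69)

(51, 69)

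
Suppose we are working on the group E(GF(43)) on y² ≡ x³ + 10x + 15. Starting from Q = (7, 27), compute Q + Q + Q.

Repeated addition: build up to 3Q.
2Q: tangent at (7, 27): λ = (3·7² + 10)/(2·27) ≡ 28/11. 11⁻¹ ≡ 4 (mod 43), so λ ≡ 28·4 ≡ 26.
  x = λ² - 7 - 7 = 676 - 14 ≡ 17; y = λ·(7 - 17) - 27 ≡ 14. → (17, 14)
3Q: (17, 14) + (7, 27). λ = (27 - 14)/(7 - 17) ≡ 13/33 mod 43. 33⁻¹ ≡ 30 (mod 43), so λ ≡ 3.
  x = λ² - 17 - 7 = 9 - 24 ≡ 28; y = λ·(17 - 28) - 14 ≡ 39. → (28, 39)

(28, 39)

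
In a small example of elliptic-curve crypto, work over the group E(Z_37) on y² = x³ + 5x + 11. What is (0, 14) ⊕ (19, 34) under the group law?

(0, 14) + (19, 34). λ = (34 - 14)/(19 - 0) ≡ 20/19 mod 37. 19⁻¹ ≡ 2 (mod 37), so λ ≡ 3.
  x = λ² - 0 - 19 = 9 - 19 ≡ 27; y = λ·(0 - 27) - 14 ≡ 16. → (27, 16)

(27, 16)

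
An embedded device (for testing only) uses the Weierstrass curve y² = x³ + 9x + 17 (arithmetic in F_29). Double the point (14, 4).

(25, 27)

tangent at (14, 4): λ = (3·14² + 9)/(2·4) ≡ 17/8. 8⁻¹ ≡ 11 (mod 29), so λ ≡ 17·11 ≡ 13.
  x = λ² - 14 - 14 = 169 - 28 ≡ 25; y = λ·(14 - 25) - 4 ≡ 27. → (25, 27)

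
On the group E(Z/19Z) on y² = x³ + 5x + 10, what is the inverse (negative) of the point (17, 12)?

(17, 7)

-(17, 12) = (17, -12 mod 19) = (17, 7).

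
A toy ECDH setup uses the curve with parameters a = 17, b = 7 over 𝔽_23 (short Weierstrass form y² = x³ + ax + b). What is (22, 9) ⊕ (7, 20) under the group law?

(2, 7)

(22, 9) + (7, 20). λ = (20 - 9)/(7 - 22) ≡ 11/8 mod 23. 8⁻¹ ≡ 3 (mod 23), so λ ≡ 10.
  x = λ² - 22 - 7 = 100 - 29 ≡ 2; y = λ·(22 - 2) - 9 ≡ 7. → (2, 7)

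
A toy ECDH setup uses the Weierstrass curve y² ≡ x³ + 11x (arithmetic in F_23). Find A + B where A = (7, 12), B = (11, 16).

(7, 12) + (11, 16). λ = (16 - 12)/(11 - 7) ≡ 4/4 mod 23. 4⁻¹ ≡ 6 (mod 23), so λ ≡ 1.
  x = λ² - 7 - 11 = 1 - 18 ≡ 6; y = λ·(7 - 6) - 12 ≡ 12. → (6, 12)

(6, 12)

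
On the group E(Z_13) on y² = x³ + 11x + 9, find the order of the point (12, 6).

6

2P: tangent at (12, 6): λ = (3·12² + 11)/(2·6) ≡ 1/12. 12⁻¹ ≡ 12 (mod 13) since 12·12 = 144 ≡ 1, so λ ≡ 1·12 ≡ 12.
  x = λ² - 12 - 12 = 144 - 24 ≡ 3; y = λ·(12 - 3) - 6 ≡ 11. → (3, 11)
3P: (3, 11) + (12, 6). λ = (6 - 11)/(12 - 3) ≡ 8/9 mod 13. 9⁻¹ ≡ 3 (mod 13) since 9·3 = 27 ≡ 1, so λ ≡ 11.
  x = λ² - 3 - 12 = 121 - 15 ≡ 2; y = λ·(3 - 2) - 11 ≡ 0. → (2, 0)
4P: (2, 0) + (12, 6). λ = (6 - 0)/(12 - 2) ≡ 6/10 mod 13. 10⁻¹ ≡ 4 (mod 13) since 10·4 = 40 ≡ 1, so λ ≡ 11.
  x = λ² - 2 - 12 = 121 - 14 ≡ 3; y = λ·(2 - 3) - 0 ≡ 2. → (3, 2)
5P: (3, 2) + (12, 6). λ = (6 - 2)/(12 - 3) ≡ 4/9 mod 13. 9⁻¹ ≡ 3 (mod 13) since 9·3 = 27 ≡ 1, so λ ≡ 12.
  x = λ² - 3 - 12 = 144 - 15 ≡ 12; y = λ·(3 - 12) - 2 ≡ 7. → (12, 7)
6P: (12, 7) + (12, 6): same x and y₁ ≡ -y₂, so the sum is ∞.
6P = ∞, so the order is 6.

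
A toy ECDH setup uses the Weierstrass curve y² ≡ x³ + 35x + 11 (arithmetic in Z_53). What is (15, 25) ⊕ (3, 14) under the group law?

(15, 25) + (3, 14). λ = (14 - 25)/(3 - 15) ≡ 42/41 mod 53. 41⁻¹ ≡ 22 (mod 53), so λ ≡ 23.
  x = λ² - 15 - 3 = 529 - 18 ≡ 34; y = λ·(15 - 34) - 25 ≡ 15. → (34, 15)

(34, 15)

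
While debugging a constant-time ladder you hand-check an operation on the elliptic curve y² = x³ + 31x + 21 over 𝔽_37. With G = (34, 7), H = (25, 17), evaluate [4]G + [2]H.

(29, 1)

First 4G:
Repeated addition: build up to 4G.
2G: tangent at (34, 7): λ = (3·34² + 31)/(2·7) ≡ 21/14. 14⁻¹ ≡ 8 (mod 37), so λ ≡ 21·8 ≡ 20.
  x = λ² - 34 - 34 = 400 - 68 ≡ 36; y = λ·(34 - 36) - 7 ≡ 27. → (36, 27)
3G: (36, 27) + (34, 7). λ = (7 - 27)/(34 - 36) ≡ 17/35 mod 37. 35⁻¹ ≡ 18 (mod 37), so λ ≡ 10.
  x = λ² - 36 - 34 = 100 - 70 ≡ 30; y = λ·(36 - 30) - 27 ≡ 33. → (30, 33)
4G: (30, 33) + (34, 7). λ = (7 - 33)/(34 - 30) ≡ 11/4 mod 37. 4⁻¹ ≡ 28 (mod 37), so λ ≡ 12.
  x = λ² - 30 - 34 = 144 - 64 ≡ 6; y = λ·(30 - 6) - 33 ≡ 33. → (6, 33)
4G = (6, 33).
Next 2H:
Repeated addition: build up to 2H.
2H: tangent at (25, 17): λ = (3·25² + 31)/(2·17) ≡ 19/34. 34⁻¹ ≡ 12 (mod 37), so λ ≡ 19·12 ≡ 6.
  x = λ² - 25 - 25 = 36 - 50 ≡ 23; y = λ·(25 - 23) - 17 ≡ 32. → (23, 32)
2H = (23, 32).
Finally 4G + 2H:
(6, 33) + (23, 32). λ = (32 - 33)/(23 - 6) ≡ 36/17 mod 37. 17⁻¹ ≡ 24 (mod 37), so λ ≡ 13.
  x = λ² - 6 - 23 = 169 - 29 ≡ 29; y = λ·(6 - 29) - 33 ≡ 1. → (29, 1)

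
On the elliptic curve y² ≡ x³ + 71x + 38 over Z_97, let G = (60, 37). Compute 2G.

tangent at (60, 37): λ = (3·60² + 71)/(2·37) ≡ 7/74. 74⁻¹ ≡ 59 (mod 97), so λ ≡ 7·59 ≡ 25.
  x = λ² - 60 - 60 = 625 - 120 ≡ 20; y = λ·(60 - 20) - 37 ≡ 90. → (20, 90)

(20, 90)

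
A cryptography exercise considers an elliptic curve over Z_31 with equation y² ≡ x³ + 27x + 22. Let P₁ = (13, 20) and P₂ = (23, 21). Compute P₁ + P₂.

(4, 15)

(13, 20) + (23, 21). λ = (21 - 20)/(23 - 13) ≡ 1/10 mod 31. 10⁻¹ ≡ 28 (mod 31) since 10·28 = 280 ≡ 1, so λ ≡ 28.
  x = λ² - 13 - 23 = 784 - 36 ≡ 4; y = λ·(13 - 4) - 20 ≡ 15. → (4, 15)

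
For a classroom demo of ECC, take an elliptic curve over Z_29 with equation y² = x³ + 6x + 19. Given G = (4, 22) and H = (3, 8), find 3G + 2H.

First 3G:
Repeated addition: build up to 3G.
2G: tangent at (4, 22): λ = (3·4² + 6)/(2·22) ≡ 25/15. 15⁻¹ ≡ 2 (mod 29) since 15·2 = 30 ≡ 1, so λ ≡ 25·2 ≡ 21.
  x = λ² - 4 - 4 = 441 - 8 ≡ 27; y = λ·(4 - 27) - 22 ≡ 17. → (27, 17)
3G: (27, 17) + (4, 22). λ = (22 - 17)/(4 - 27) ≡ 5/6 mod 29. 6⁻¹ ≡ 5 (mod 29) since 6·5 = 30 ≡ 1, so λ ≡ 25.
  x = λ² - 27 - 4 = 625 - 31 ≡ 14; y = λ·(27 - 14) - 17 ≡ 18. → (14, 18)
3G = (14, 18).
Next 2H:
Repeated addition: build up to 2H.
2H: tangent at (3, 8): λ = (3·3² + 6)/(2·8) ≡ 4/16. 16⁻¹ ≡ 20 (mod 29) since 16·20 = 320 ≡ 1, so λ ≡ 4·20 ≡ 22.
  x = λ² - 3 - 3 = 484 - 6 ≡ 14; y = λ·(3 - 14) - 8 ≡ 11. → (14, 11)
2H = (14, 11).
Finally 3G + 2H:
(14, 18) + (14, 11): same x and y₁ ≡ -y₂, so the sum is the point at infinity.

O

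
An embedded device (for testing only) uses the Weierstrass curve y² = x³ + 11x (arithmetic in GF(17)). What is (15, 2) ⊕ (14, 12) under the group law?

(15, 2) + (14, 12). λ = (12 - 2)/(14 - 15) ≡ 10/16 mod 17. 16⁻¹ ≡ 16 (mod 17) since 16·16 = 256 ≡ 1, so λ ≡ 7.
  x = λ² - 15 - 14 = 49 - 29 ≡ 3; y = λ·(15 - 3) - 2 ≡ 14. → (3, 14)

(3, 14)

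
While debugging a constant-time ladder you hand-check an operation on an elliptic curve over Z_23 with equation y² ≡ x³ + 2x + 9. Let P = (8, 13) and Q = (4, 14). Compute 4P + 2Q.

First 4P:
Double-and-add on 4 = (100)₂. Start with P = (8, 13) for the leading 1-bit.
double: tangent at (8, 13): λ = (3·8² + 2)/(2·13) ≡ 10/3. 3⁻¹ ≡ 8 (mod 23), so λ ≡ 10·8 ≡ 11.
  x = λ² - 8 - 8 = 121 - 16 ≡ 13; y = λ·(8 - 13) - 13 ≡ 1. → (13, 1)
double: tangent at (13, 1): λ = (3·13² + 2)/(2·1) ≡ 3/2. 2⁻¹ ≡ 12 (mod 23), so λ ≡ 3·12 ≡ 13.
  x = λ² - 13 - 13 = 169 - 26 ≡ 5; y = λ·(13 - 5) - 1 ≡ 11. → (5, 11)
4P = (5, 11).
Next 2Q:
Repeated addition: build up to 2Q.
2Q: tangent at (4, 14): λ = (3·4² + 2)/(2·14) ≡ 4/5. 5⁻¹ ≡ 14 (mod 23) since 5·14 = 70 ≡ 1, so λ ≡ 4·14 ≡ 10.
  x = λ² - 4 - 4 = 100 - 8 ≡ 0; y = λ·(4 - 0) - 14 ≡ 3. → (0, 3)
2Q = (0, 3).
Finally 4P + 2Q:
(5, 11) + (0, 3). λ = (3 - 11)/(0 - 5) ≡ 15/18 mod 23. 18⁻¹ ≡ 9 (mod 23), so λ ≡ 20.
  x = λ² - 5 - 0 = 400 - 5 ≡ 4; y = λ·(5 - 4) - 11 ≡ 9. → (4, 9)

(4, 9)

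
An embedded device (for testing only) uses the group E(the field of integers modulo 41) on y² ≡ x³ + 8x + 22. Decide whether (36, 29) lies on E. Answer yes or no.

y² = 29² ≡ 21; x³ + 8x + 22 = 46966 ≡ 21 (mod 41). 21 = 21.

yes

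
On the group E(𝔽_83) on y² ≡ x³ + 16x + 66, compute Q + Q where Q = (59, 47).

(24, 9)

tangent at (59, 47): λ = (3·59² + 16)/(2·47) ≡ 1/11. 11⁻¹ ≡ 68 (mod 83), so λ ≡ 1·68 ≡ 68.
  x = λ² - 59 - 59 = 4624 - 118 ≡ 24; y = λ·(59 - 24) - 47 ≡ 9. → (24, 9)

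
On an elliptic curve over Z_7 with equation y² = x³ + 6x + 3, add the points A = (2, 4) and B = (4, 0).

(2, 4) + (4, 0). λ = (0 - 4)/(4 - 2) ≡ 3/2 mod 7. 2⁻¹ ≡ 4 (mod 7), so λ ≡ 5.
  x = λ² - 2 - 4 = 25 - 6 ≡ 5; y = λ·(2 - 5) - 4 ≡ 2. → (5, 2)

(5, 2)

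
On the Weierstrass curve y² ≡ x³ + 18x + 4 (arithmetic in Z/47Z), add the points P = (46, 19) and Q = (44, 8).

(46, 28)

(46, 19) + (44, 8). λ = (8 - 19)/(44 - 46) ≡ 36/45 mod 47. 45⁻¹ ≡ 23 (mod 47) since 45·23 = 1035 ≡ 1, so λ ≡ 29.
  x = λ² - 46 - 44 = 841 - 90 ≡ 46; y = λ·(46 - 46) - 19 ≡ 28. → (46, 28)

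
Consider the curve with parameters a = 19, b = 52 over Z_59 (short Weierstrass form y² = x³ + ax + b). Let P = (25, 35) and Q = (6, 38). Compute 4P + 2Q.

(10, 11)

First 4P:
Repeated addition: build up to 4P.
2P: tangent at (25, 35): λ = (3·25² + 19)/(2·35) ≡ 6/11. 11⁻¹ ≡ 43 (mod 59) since 11·43 = 473 ≡ 1, so λ ≡ 6·43 ≡ 22.
  x = λ² - 25 - 25 = 484 - 50 ≡ 21; y = λ·(25 - 21) - 35 ≡ 53. → (21, 53)
3P: (21, 53) + (25, 35). λ = (35 - 53)/(25 - 21) ≡ 41/4 mod 59. 4⁻¹ ≡ 15 (mod 59), so λ ≡ 25.
  x = λ² - 21 - 25 = 625 - 46 ≡ 48; y = λ·(21 - 48) - 53 ≡ 39. → (48, 39)
4P: (48, 39) + (25, 35). λ = (35 - 39)/(25 - 48) ≡ 55/36 mod 59. 36⁻¹ ≡ 41 (mod 59) since 36·41 = 1476 ≡ 1, so λ ≡ 13.
  x = λ² - 48 - 25 = 169 - 73 ≡ 37; y = λ·(48 - 37) - 39 ≡ 45. → (37, 45)
4P = (37, 45).
Next 2Q:
Repeated addition: build up to 2Q.
2Q: tangent at (6, 38): λ = (3·6² + 19)/(2·38) ≡ 9/17. 17⁻¹ ≡ 7 (mod 59), so λ ≡ 9·7 ≡ 4.
  x = λ² - 6 - 6 = 16 - 12 ≡ 4; y = λ·(6 - 4) - 38 ≡ 29. → (4, 29)
2Q = (4, 29).
Finally 4P + 2Q:
(37, 45) + (4, 29). λ = (29 - 45)/(4 - 37) ≡ 43/26 mod 59. 26⁻¹ ≡ 25 (mod 59) since 26·25 = 650 ≡ 1, so λ ≡ 13.
  x = λ² - 37 - 4 = 169 - 41 ≡ 10; y = λ·(37 - 10) - 45 ≡ 11. → (10, 11)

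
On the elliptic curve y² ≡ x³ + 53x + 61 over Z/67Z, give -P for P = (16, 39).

(16, 28)

-(16, 39) = (16, -39 mod 67) = (16, 28).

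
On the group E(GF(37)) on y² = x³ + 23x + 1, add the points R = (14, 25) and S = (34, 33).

(1, 32)

(14, 25) + (34, 33). λ = (33 - 25)/(34 - 14) ≡ 8/20 mod 37. 20⁻¹ ≡ 13 (mod 37), so λ ≡ 30.
  x = λ² - 14 - 34 = 900 - 48 ≡ 1; y = λ·(14 - 1) - 25 ≡ 32. → (1, 32)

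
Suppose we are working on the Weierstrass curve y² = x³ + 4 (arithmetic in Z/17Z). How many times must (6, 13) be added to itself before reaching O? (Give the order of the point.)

9

2P: tangent at (6, 13): λ = (3·6² + 0)/(2·13) ≡ 6/9. 9⁻¹ ≡ 2 (mod 17), so λ ≡ 6·2 ≡ 12.
  x = λ² - 6 - 6 = 144 - 12 ≡ 13; y = λ·(6 - 13) - 13 ≡ 5. → (13, 5)
3P: (13, 5) + (6, 13). λ = (13 - 5)/(6 - 13) ≡ 8/10 mod 17. 10⁻¹ ≡ 12 (mod 17) since 10·12 = 120 ≡ 1, so λ ≡ 11.
  x = λ² - 13 - 6 = 121 - 19 ≡ 0; y = λ·(13 - 0) - 5 ≡ 2. → (0, 2)
4P: (0, 2) + (6, 13). λ = (13 - 2)/(6 - 0) ≡ 11/6 mod 17. 6⁻¹ ≡ 3 (mod 17) since 6·3 = 18 ≡ 1, so λ ≡ 16.
  x = λ² - 0 - 6 = 256 - 6 ≡ 12; y = λ·(0 - 12) - 2 ≡ 10. → (12, 10)
5P: (12, 10) + (6, 13). λ = (13 - 10)/(6 - 12) ≡ 3/11 mod 17. 11⁻¹ ≡ 14 (mod 17) since 11·14 = 154 ≡ 1, so λ ≡ 8.
  x = λ² - 12 - 6 = 64 - 18 ≡ 12; y = λ·(12 - 12) - 10 ≡ 7. → (12, 7)
6P: (12, 7) + (6, 13). λ = (13 - 7)/(6 - 12) ≡ 6/11 mod 17. 11⁻¹ ≡ 14 (mod 17), so λ ≡ 16.
  x = λ² - 12 - 6 = 256 - 18 ≡ 0; y = λ·(12 - 0) - 7 ≡ 15. → (0, 15)
7P: (0, 15) + (6, 13). λ = (13 - 15)/(6 - 0) ≡ 15/6 mod 17. 6⁻¹ ≡ 3 (mod 17) since 6·3 = 18 ≡ 1, so λ ≡ 11.
  x = λ² - 0 - 6 = 121 - 6 ≡ 13; y = λ·(0 - 13) - 15 ≡ 12. → (13, 12)
8P: (13, 12) + (6, 13). λ = (13 - 12)/(6 - 13) ≡ 1/10 mod 17. 10⁻¹ ≡ 12 (mod 17), so λ ≡ 12.
  x = λ² - 13 - 6 = 144 - 19 ≡ 6; y = λ·(13 - 6) - 12 ≡ 4. → (6, 4)
9P: (6, 4) + (6, 13): same x and y₁ ≡ -y₂, so the sum is O.
9P = O, so the order is 9.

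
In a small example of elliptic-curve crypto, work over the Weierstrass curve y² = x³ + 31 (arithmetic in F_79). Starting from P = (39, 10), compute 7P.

Double-and-add on 7 = (111)₂. Start with P = (39, 10) for the leading 1-bit.
double: tangent at (39, 10): λ = (3·39² + 0)/(2·10) ≡ 60/20. 20⁻¹ ≡ 4 (mod 79), so λ ≡ 60·4 ≡ 3.
  x = λ² - 39 - 39 = 9 - 78 ≡ 10; y = λ·(39 - 10) - 10 ≡ 77. → (10, 77)
add P: (10, 77) + (39, 10). λ = (10 - 77)/(39 - 10) ≡ 12/29 mod 79. 29⁻¹ ≡ 30 (mod 79) since 29·30 = 870 ≡ 1, so λ ≡ 44.
  x = λ² - 10 - 39 = 1936 - 49 ≡ 70; y = λ·(10 - 70) - 77 ≡ 48. → (70, 48)
double: tangent at (70, 48): λ = (3·70² + 0)/(2·48) ≡ 6/17. 17⁻¹ ≡ 14 (mod 79) since 17·14 = 238 ≡ 1, so λ ≡ 6·14 ≡ 5.
  x = λ² - 70 - 70 = 25 - 140 ≡ 43; y = λ·(70 - 43) - 48 ≡ 8. → (43, 8)
add P: (43, 8) + (39, 10). λ = (10 - 8)/(39 - 43) ≡ 2/75 mod 79. 75⁻¹ ≡ 59 (mod 79), so λ ≡ 39.
  x = λ² - 43 - 39 = 1521 - 82 ≡ 17; y = λ·(43 - 17) - 8 ≡ 58. → (17, 58)

(17, 58)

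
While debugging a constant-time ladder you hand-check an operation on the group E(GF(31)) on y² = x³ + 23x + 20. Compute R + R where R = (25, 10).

(6, 23)

tangent at (25, 10): λ = (3·25² + 23)/(2·10) ≡ 7/20. 20⁻¹ ≡ 14 (mod 31), so λ ≡ 7·14 ≡ 5.
  x = λ² - 25 - 25 = 25 - 50 ≡ 6; y = λ·(25 - 6) - 10 ≡ 23. → (6, 23)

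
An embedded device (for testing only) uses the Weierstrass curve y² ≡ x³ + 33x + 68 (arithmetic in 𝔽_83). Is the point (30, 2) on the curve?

yes

y² = 2² ≡ 4; x³ + 33x + 68 = 28058 ≡ 4 (mod 83). 4 = 4.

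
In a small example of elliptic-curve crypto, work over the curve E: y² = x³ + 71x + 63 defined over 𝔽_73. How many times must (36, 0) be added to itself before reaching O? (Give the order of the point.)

2P: (36, 0) + (36, 0): same x and y₁ ≡ -y₂, so the sum is O.
2P = O, so the order is 2.

2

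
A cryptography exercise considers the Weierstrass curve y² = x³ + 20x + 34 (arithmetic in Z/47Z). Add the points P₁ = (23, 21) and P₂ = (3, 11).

(23, 21) + (3, 11). λ = (11 - 21)/(3 - 23) ≡ 37/27 mod 47. 27⁻¹ ≡ 7 (mod 47), so λ ≡ 24.
  x = λ² - 23 - 3 = 576 - 26 ≡ 33; y = λ·(23 - 33) - 21 ≡ 21. → (33, 21)

(33, 21)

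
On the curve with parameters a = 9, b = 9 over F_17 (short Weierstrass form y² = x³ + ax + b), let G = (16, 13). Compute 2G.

tangent at (16, 13): λ = (3·16² + 9)/(2·13) ≡ 12/9. 9⁻¹ ≡ 2 (mod 17) since 9·2 = 18 ≡ 1, so λ ≡ 12·2 ≡ 7.
  x = λ² - 16 - 16 = 49 - 32 ≡ 0; y = λ·(16 - 0) - 13 ≡ 14. → (0, 14)

(0, 14)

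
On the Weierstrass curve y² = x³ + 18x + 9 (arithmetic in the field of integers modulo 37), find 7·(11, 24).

(21, 19)

Write P = (11, 24).
Double-and-add on 7 = (111)₂. Start with P = (11, 24) for the leading 1-bit.
double: tangent at (11, 24): λ = (3·11² + 18)/(2·24) ≡ 11/11. 11⁻¹ ≡ 27 (mod 37), so λ ≡ 11·27 ≡ 1.
  x = λ² - 11 - 11 = 1 - 22 ≡ 16; y = λ·(11 - 16) - 24 ≡ 8. → (16, 8)
add P: (16, 8) + (11, 24). λ = (24 - 8)/(11 - 16) ≡ 16/32 mod 37. 32⁻¹ ≡ 22 (mod 37), so λ ≡ 19.
  x = λ² - 16 - 11 = 361 - 27 ≡ 1; y = λ·(16 - 1) - 8 ≡ 18. → (1, 18)
double: tangent at (1, 18): λ = (3·1² + 18)/(2·18) ≡ 21/36. 36⁻¹ ≡ 36 (mod 37) since 36·36 = 1296 ≡ 1, so λ ≡ 21·36 ≡ 16.
  x = λ² - 1 - 1 = 256 - 2 ≡ 32; y = λ·(1 - 32) - 18 ≡ 4. → (32, 4)
add P: (32, 4) + (11, 24). λ = (24 - 4)/(11 - 32) ≡ 20/16 mod 37. 16⁻¹ ≡ 7 (mod 37), so λ ≡ 29.
  x = λ² - 32 - 11 = 841 - 43 ≡ 21; y = λ·(32 - 21) - 4 ≡ 19. → (21, 19)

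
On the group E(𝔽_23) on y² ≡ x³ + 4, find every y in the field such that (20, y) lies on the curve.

0

x³ + 0x + 4 = 8004 ≡ 0 (mod 23).
Only y = 0 satisfies y² ≡ 0.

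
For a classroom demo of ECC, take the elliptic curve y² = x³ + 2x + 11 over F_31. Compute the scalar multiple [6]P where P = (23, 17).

(13, 8)

Double-and-add on 6 = (110)₂. Start with P = (23, 17) for the leading 1-bit.
double: tangent at (23, 17): λ = (3·23² + 2)/(2·17) ≡ 8/3. 3⁻¹ ≡ 21 (mod 31) since 3·21 = 63 ≡ 1, so λ ≡ 8·21 ≡ 13.
  x = λ² - 23 - 23 = 169 - 46 ≡ 30; y = λ·(23 - 30) - 17 ≡ 16. → (30, 16)
add P: (30, 16) + (23, 17). λ = (17 - 16)/(23 - 30) ≡ 1/24 mod 31. 24⁻¹ ≡ 22 (mod 31), so λ ≡ 22.
  x = λ² - 30 - 23 = 484 - 53 ≡ 28; y = λ·(30 - 28) - 16 ≡ 28. → (28, 28)
double: tangent at (28, 28): λ = (3·28² + 2)/(2·28) ≡ 29/25. 25⁻¹ ≡ 5 (mod 31), so λ ≡ 29·5 ≡ 21.
  x = λ² - 28 - 28 = 441 - 56 ≡ 13; y = λ·(28 - 13) - 28 ≡ 8. → (13, 8)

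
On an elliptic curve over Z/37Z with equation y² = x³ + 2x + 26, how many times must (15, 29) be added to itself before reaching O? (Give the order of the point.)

2P: tangent at (15, 29): λ = (3·15² + 2)/(2·29) ≡ 11/21. 21⁻¹ ≡ 30 (mod 37) since 21·30 = 630 ≡ 1, so λ ≡ 11·30 ≡ 34.
  x = λ² - 15 - 15 = 1156 - 30 ≡ 16; y = λ·(15 - 16) - 29 ≡ 11. → (16, 11)
3P: (16, 11) + (15, 29). λ = (29 - 11)/(15 - 16) ≡ 18/36 mod 37. 36⁻¹ ≡ 36 (mod 37), so λ ≡ 19.
  x = λ² - 16 - 15 = 361 - 31 ≡ 34; y = λ·(16 - 34) - 11 ≡ 17. → (34, 17)
4P: (34, 17) + (15, 29). λ = (29 - 17)/(15 - 34) ≡ 12/18 mod 37. 18⁻¹ ≡ 35 (mod 37), so λ ≡ 13.
  x = λ² - 34 - 15 = 169 - 49 ≡ 9; y = λ·(34 - 9) - 17 ≡ 12. → (9, 12)
5P: (9, 12) + (15, 29). λ = (29 - 12)/(15 - 9) ≡ 17/6 mod 37. 6⁻¹ ≡ 31 (mod 37), so λ ≡ 9.
  x = λ² - 9 - 15 = 81 - 24 ≡ 20; y = λ·(9 - 20) - 12 ≡ 0. → (20, 0)
6P: (20, 0) + (15, 29). λ = (29 - 0)/(15 - 20) ≡ 29/32 mod 37. 32⁻¹ ≡ 22 (mod 37), so λ ≡ 9.
  x = λ² - 20 - 15 = 81 - 35 ≡ 9; y = λ·(20 - 9) - 0 ≡ 25. → (9, 25)
7P: (9, 25) + (15, 29). λ = (29 - 25)/(15 - 9) ≡ 4/6 mod 37. 6⁻¹ ≡ 31 (mod 37) since 6·31 = 186 ≡ 1, so λ ≡ 13.
  x = λ² - 9 - 15 = 169 - 24 ≡ 34; y = λ·(9 - 34) - 25 ≡ 20. → (34, 20)
8P: (34, 20) + (15, 29). λ = (29 - 20)/(15 - 34) ≡ 9/18 mod 37. 18⁻¹ ≡ 35 (mod 37), so λ ≡ 19.
  x = λ² - 34 - 15 = 361 - 49 ≡ 16; y = λ·(34 - 16) - 20 ≡ 26. → (16, 26)
9P: (16, 26) + (15, 29). λ = (29 - 26)/(15 - 16) ≡ 3/36 mod 37. 36⁻¹ ≡ 36 (mod 37), so λ ≡ 34.
  x = λ² - 16 - 15 = 1156 - 31 ≡ 15; y = λ·(16 - 15) - 26 ≡ 8. → (15, 8)
10P: (15, 8) + (15, 29): same x and y₁ ≡ -y₂, so the sum is O.
10P = O, so the order is 10.

10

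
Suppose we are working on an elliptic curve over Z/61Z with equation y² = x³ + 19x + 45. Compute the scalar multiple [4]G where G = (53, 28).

Double-and-add on 4 = (100)₂. Start with G = (53, 28) for the leading 1-bit.
double: tangent at (53, 28): λ = (3·53² + 19)/(2·28) ≡ 28/56. 56⁻¹ ≡ 12 (mod 61), so λ ≡ 28·12 ≡ 31.
  x = λ² - 53 - 53 = 961 - 106 ≡ 1; y = λ·(53 - 1) - 28 ≡ 59. → (1, 59)
double: tangent at (1, 59): λ = (3·1² + 19)/(2·59) ≡ 22/57. 57⁻¹ ≡ 15 (mod 61), so λ ≡ 22·15 ≡ 25.
  x = λ² - 1 - 1 = 625 - 2 ≡ 13; y = λ·(1 - 13) - 59 ≡ 7. → (13, 7)

(13, 7)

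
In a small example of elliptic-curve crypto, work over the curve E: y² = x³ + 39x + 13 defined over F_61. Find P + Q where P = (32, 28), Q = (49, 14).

(32, 28) + (49, 14). λ = (14 - 28)/(49 - 32) ≡ 47/17 mod 61. 17⁻¹ ≡ 18 (mod 61), so λ ≡ 53.
  x = λ² - 32 - 49 = 2809 - 81 ≡ 44; y = λ·(32 - 44) - 28 ≡ 7. → (44, 7)

(44, 7)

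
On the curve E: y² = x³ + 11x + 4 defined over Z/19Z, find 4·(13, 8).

(4, 6)

Write Q = (13, 8).
Repeated addition: build up to 4Q.
2Q: tangent at (13, 8): λ = (3·13² + 11)/(2·8) ≡ 5/16. 16⁻¹ ≡ 6 (mod 19), so λ ≡ 5·6 ≡ 11.
  x = λ² - 13 - 13 = 121 - 26 ≡ 0; y = λ·(13 - 0) - 8 ≡ 2. → (0, 2)
3Q: (0, 2) + (13, 8). λ = (8 - 2)/(13 - 0) ≡ 6/13 mod 19. 13⁻¹ ≡ 3 (mod 19) since 13·3 = 39 ≡ 1, so λ ≡ 18.
  x = λ² - 0 - 13 = 324 - 13 ≡ 7; y = λ·(0 - 7) - 2 ≡ 5. → (7, 5)
4Q: (7, 5) + (13, 8). λ = (8 - 5)/(13 - 7) ≡ 3/6 mod 19. 6⁻¹ ≡ 16 (mod 19) since 6·16 = 96 ≡ 1, so λ ≡ 10.
  x = λ² - 7 - 13 = 100 - 20 ≡ 4; y = λ·(7 - 4) - 5 ≡ 6. → (4, 6)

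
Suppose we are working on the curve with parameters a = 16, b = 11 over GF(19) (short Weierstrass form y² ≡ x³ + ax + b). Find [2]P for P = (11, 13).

(4, 5)

tangent at (11, 13): λ = (3·11² + 16)/(2·13) ≡ 18/7. 7⁻¹ ≡ 11 (mod 19), so λ ≡ 18·11 ≡ 8.
  x = λ² - 11 - 11 = 64 - 22 ≡ 4; y = λ·(11 - 4) - 13 ≡ 5. → (4, 5)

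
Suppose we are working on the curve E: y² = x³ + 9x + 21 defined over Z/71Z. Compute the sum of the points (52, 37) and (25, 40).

(58, 11)

(52, 37) + (25, 40). λ = (40 - 37)/(25 - 52) ≡ 3/44 mod 71. 44⁻¹ ≡ 21 (mod 71), so λ ≡ 63.
  x = λ² - 52 - 25 = 3969 - 77 ≡ 58; y = λ·(52 - 58) - 37 ≡ 11. → (58, 11)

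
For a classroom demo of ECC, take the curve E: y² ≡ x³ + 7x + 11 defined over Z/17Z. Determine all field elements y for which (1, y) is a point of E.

x³ + 7x + 11 = 19 ≡ 2 (mod 17).
Square roots of 2 mod 17: 6 and 11 (since 6² = 36 ≡ 2).

6, 11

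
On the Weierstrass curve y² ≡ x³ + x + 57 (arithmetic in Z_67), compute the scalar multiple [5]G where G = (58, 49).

(21, 19)

Double-and-add on 5 = (101)₂. Start with G = (58, 49) for the leading 1-bit.
double: tangent at (58, 49): λ = (3·58² + 1)/(2·49) ≡ 43/31. 31⁻¹ ≡ 13 (mod 67), so λ ≡ 43·13 ≡ 23.
  x = λ² - 58 - 58 = 529 - 116 ≡ 11; y = λ·(58 - 11) - 49 ≡ 27. → (11, 27)
double: tangent at (11, 27): λ = (3·11² + 1)/(2·27) ≡ 29/54. 54⁻¹ ≡ 36 (mod 67) since 54·36 = 1944 ≡ 1, so λ ≡ 29·36 ≡ 39.
  x = λ² - 11 - 11 = 1521 - 22 ≡ 25; y = λ·(11 - 25) - 27 ≡ 30. → (25, 30)
add G: (25, 30) + (58, 49). λ = (49 - 30)/(58 - 25) ≡ 19/33 mod 67. 33⁻¹ ≡ 65 (mod 67), so λ ≡ 29.
  x = λ² - 25 - 58 = 841 - 83 ≡ 21; y = λ·(25 - 21) - 30 ≡ 19. → (21, 19)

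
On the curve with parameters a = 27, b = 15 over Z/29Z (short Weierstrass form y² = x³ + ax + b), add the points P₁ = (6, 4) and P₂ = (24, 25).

(6, 25)

(6, 4) + (24, 25). λ = (25 - 4)/(24 - 6) ≡ 21/18 mod 29. 18⁻¹ ≡ 21 (mod 29), so λ ≡ 6.
  x = λ² - 6 - 24 = 36 - 30 ≡ 6; y = λ·(6 - 6) - 4 ≡ 25. → (6, 25)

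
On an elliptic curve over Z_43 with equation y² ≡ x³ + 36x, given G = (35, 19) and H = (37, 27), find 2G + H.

First 2G:
Repeated addition: build up to 2G.
2G: tangent at (35, 19): λ = (3·35² + 36)/(2·19) ≡ 13/38. 38⁻¹ ≡ 17 (mod 43), so λ ≡ 13·17 ≡ 6.
  x = λ² - 35 - 35 = 36 - 70 ≡ 9; y = λ·(35 - 9) - 19 ≡ 8. → (9, 8)
2G = (9, 8).
Finally 2G + H:
(9, 8) + (37, 27). λ = (27 - 8)/(37 - 9) ≡ 19/28 mod 43. 28⁻¹ ≡ 20 (mod 43) since 28·20 = 560 ≡ 1, so λ ≡ 36.
  x = λ² - 9 - 37 = 1296 - 46 ≡ 3; y = λ·(9 - 3) - 8 ≡ 36. → (3, 36)

(3, 36)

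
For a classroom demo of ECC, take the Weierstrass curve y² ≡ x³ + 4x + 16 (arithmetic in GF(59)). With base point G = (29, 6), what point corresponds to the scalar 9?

Repeated addition: build up to 9G.
2G: tangent at (29, 6): λ = (3·29² + 4)/(2·6) ≡ 49/12. 12⁻¹ ≡ 5 (mod 59), so λ ≡ 49·5 ≡ 9.
  x = λ² - 29 - 29 = 81 - 58 ≡ 23; y = λ·(29 - 23) - 6 ≡ 48. → (23, 48)
3G: (23, 48) + (29, 6). λ = (6 - 48)/(29 - 23) ≡ 17/6 mod 59. 6⁻¹ ≡ 10 (mod 59), so λ ≡ 52.
  x = λ² - 23 - 29 = 2704 - 52 ≡ 56; y = λ·(23 - 56) - 48 ≡ 6. → (56, 6)
4G: (56, 6) + (29, 6). λ = (6 - 6)/(29 - 56) ≡ 0/32 mod 59. 32⁻¹ ≡ 24 (mod 59), so λ ≡ 0.
  x = λ² - 56 - 29 = 0 - 85 ≡ 33; y = λ·(56 - 33) - 6 ≡ 53. → (33, 53)
5G: (33, 53) + (29, 6). λ = (6 - 53)/(29 - 33) ≡ 12/55 mod 59. 55⁻¹ ≡ 44 (mod 59) since 55·44 = 2420 ≡ 1, so λ ≡ 56.
  x = λ² - 33 - 29 = 3136 - 62 ≡ 6; y = λ·(33 - 6) - 53 ≡ 43. → (6, 43)
6G: (6, 43) + (29, 6). λ = (6 - 43)/(29 - 6) ≡ 22/23 mod 59. 23⁻¹ ≡ 18 (mod 59) since 23·18 = 414 ≡ 1, so λ ≡ 42.
  x = λ² - 6 - 29 = 1764 - 35 ≡ 18; y = λ·(6 - 18) - 43 ≡ 43. → (18, 43)
7G: (18, 43) + (29, 6). λ = (6 - 43)/(29 - 18) ≡ 22/11 mod 59. 11⁻¹ ≡ 43 (mod 59), so λ ≡ 2.
  x = λ² - 18 - 29 = 4 - 47 ≡ 16; y = λ·(18 - 16) - 43 ≡ 20. → (16, 20)
8G: (16, 20) + (29, 6). λ = (6 - 20)/(29 - 16) ≡ 45/13 mod 59. 13⁻¹ ≡ 50 (mod 59), so λ ≡ 8.
  x = λ² - 16 - 29 = 64 - 45 ≡ 19; y = λ·(16 - 19) - 20 ≡ 15. → (19, 15)
9G: (19, 15) + (29, 6). λ = (6 - 15)/(29 - 19) ≡ 50/10 mod 59. 10⁻¹ ≡ 6 (mod 59), so λ ≡ 5.
  x = λ² - 19 - 29 = 25 - 48 ≡ 36; y = λ·(19 - 36) - 15 ≡ 18. → (36, 18)

(36, 18)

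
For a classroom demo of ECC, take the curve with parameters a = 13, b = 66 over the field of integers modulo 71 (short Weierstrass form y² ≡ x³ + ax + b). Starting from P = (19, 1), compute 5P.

(8, 55)

Double-and-add on 5 = (101)₂. Start with P = (19, 1) for the leading 1-bit.
double: tangent at (19, 1): λ = (3·19² + 13)/(2·1) ≡ 31/2. 2⁻¹ ≡ 36 (mod 71) since 2·36 = 72 ≡ 1, so λ ≡ 31·36 ≡ 51.
  x = λ² - 19 - 19 = 2601 - 38 ≡ 7; y = λ·(19 - 7) - 1 ≡ 43. → (7, 43)
double: tangent at (7, 43): λ = (3·7² + 13)/(2·43) ≡ 18/15. 15⁻¹ ≡ 19 (mod 71) since 15·19 = 285 ≡ 1, so λ ≡ 18·19 ≡ 58.
  x = λ² - 7 - 7 = 3364 - 14 ≡ 13; y = λ·(7 - 13) - 43 ≡ 35. → (13, 35)
add P: (13, 35) + (19, 1). λ = (1 - 35)/(19 - 13) ≡ 37/6 mod 71. 6⁻¹ ≡ 12 (mod 71) since 6·12 = 72 ≡ 1, so λ ≡ 18.
  x = λ² - 13 - 19 = 324 - 32 ≡ 8; y = λ·(13 - 8) - 35 ≡ 55. → (8, 55)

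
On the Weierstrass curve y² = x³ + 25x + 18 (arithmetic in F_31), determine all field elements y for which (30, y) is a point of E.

x³ + 25x + 18 = 27768 ≡ 23 (mod 31).
23 is a non-residue mod 31; no y exists.

none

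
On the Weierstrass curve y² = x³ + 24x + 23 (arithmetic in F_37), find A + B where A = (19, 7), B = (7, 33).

(19, 7) + (7, 33). λ = (33 - 7)/(7 - 19) ≡ 26/25 mod 37. 25⁻¹ ≡ 3 (mod 37) since 25·3 = 75 ≡ 1, so λ ≡ 4.
  x = λ² - 19 - 7 = 16 - 26 ≡ 27; y = λ·(19 - 27) - 7 ≡ 35. → (27, 35)

(27, 35)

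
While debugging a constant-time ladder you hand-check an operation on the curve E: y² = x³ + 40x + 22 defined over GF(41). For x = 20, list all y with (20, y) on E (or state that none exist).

none

x³ + 40x + 22 = 8822 ≡ 7 (mod 41).
7 is a non-residue mod 41; no y exists.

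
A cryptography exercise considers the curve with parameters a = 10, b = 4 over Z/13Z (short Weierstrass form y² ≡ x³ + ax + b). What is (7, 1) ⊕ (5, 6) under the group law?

(7, 1) + (5, 6). λ = (6 - 1)/(5 - 7) ≡ 5/11 mod 13. 11⁻¹ ≡ 6 (mod 13) since 11·6 = 66 ≡ 1, so λ ≡ 4.
  x = λ² - 7 - 5 = 16 - 12 ≡ 4; y = λ·(7 - 4) - 1 ≡ 11. → (4, 11)

(4, 11)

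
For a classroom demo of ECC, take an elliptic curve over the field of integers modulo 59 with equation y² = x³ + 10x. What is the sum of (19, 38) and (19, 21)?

O

The two points share x = 19 and their y-coordinates satisfy 38 + 21 ≡ 0 (mod 59), so they are inverses. Their sum is O.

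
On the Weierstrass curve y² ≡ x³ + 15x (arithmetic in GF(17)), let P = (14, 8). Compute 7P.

(5, 9)

Double-and-add on 7 = (111)₂. Start with P = (14, 8) for the leading 1-bit.
double: tangent at (14, 8): λ = (3·14² + 15)/(2·8) ≡ 8/16. 16⁻¹ ≡ 16 (mod 17), so λ ≡ 8·16 ≡ 9.
  x = λ² - 14 - 14 = 81 - 28 ≡ 2; y = λ·(14 - 2) - 8 ≡ 15. → (2, 15)
add P: (2, 15) + (14, 8). λ = (8 - 15)/(14 - 2) ≡ 10/12 mod 17. 12⁻¹ ≡ 10 (mod 17) since 12·10 = 120 ≡ 1, so λ ≡ 15.
  x = λ² - 2 - 14 = 225 - 16 ≡ 5; y = λ·(2 - 5) - 15 ≡ 8. → (5, 8)
double: tangent at (5, 8): λ = (3·5² + 15)/(2·8) ≡ 5/16. 16⁻¹ ≡ 16 (mod 17), so λ ≡ 5·16 ≡ 12.
  x = λ² - 5 - 5 = 144 - 10 ≡ 15; y = λ·(5 - 15) - 8 ≡ 8. → (15, 8)
add P: (15, 8) + (14, 8). λ = (8 - 8)/(14 - 15) ≡ 0/16 mod 17. 16⁻¹ ≡ 16 (mod 17), so λ ≡ 0.
  x = λ² - 15 - 14 = 0 - 29 ≡ 5; y = λ·(15 - 5) - 8 ≡ 9. → (5, 9)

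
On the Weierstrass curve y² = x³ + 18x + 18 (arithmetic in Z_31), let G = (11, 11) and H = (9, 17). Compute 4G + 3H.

First 4G:
Repeated addition: build up to 4G.
2G: tangent at (11, 11): λ = (3·11² + 18)/(2·11) ≡ 9/22. 22⁻¹ ≡ 24 (mod 31) since 22·24 = 528 ≡ 1, so λ ≡ 9·24 ≡ 30.
  x = λ² - 11 - 11 = 900 - 22 ≡ 10; y = λ·(11 - 10) - 11 ≡ 19. → (10, 19)
3G: (10, 19) + (11, 11). λ = (11 - 19)/(11 - 10) ≡ 23/1 mod 31. 1⁻¹ ≡ 1 (mod 31), so λ ≡ 23.
  x = λ² - 10 - 11 = 529 - 21 ≡ 12; y = λ·(10 - 12) - 19 ≡ 28. → (12, 28)
4G: (12, 28) + (11, 11). λ = (11 - 28)/(11 - 12) ≡ 14/30 mod 31. 30⁻¹ ≡ 30 (mod 31), so λ ≡ 17.
  x = λ² - 12 - 11 = 289 - 23 ≡ 18; y = λ·(12 - 18) - 28 ≡ 25. → (18, 25)
4G = (18, 25).
Next 3H:
Repeated addition: build up to 3H.
2H: tangent at (9, 17): λ = (3·9² + 18)/(2·17) ≡ 13/3. 3⁻¹ ≡ 21 (mod 31), so λ ≡ 13·21 ≡ 25.
  x = λ² - 9 - 9 = 625 - 18 ≡ 18; y = λ·(9 - 18) - 17 ≡ 6. → (18, 6)
3H: (18, 6) + (9, 17). λ = (17 - 6)/(9 - 18) ≡ 11/22 mod 31. 22⁻¹ ≡ 24 (mod 31), so λ ≡ 16.
  x = λ² - 18 - 9 = 256 - 27 ≡ 12; y = λ·(18 - 12) - 6 ≡ 28. → (12, 28)
3H = (12, 28).
Finally 4G + 3H:
(18, 25) + (12, 28). λ = (28 - 25)/(12 - 18) ≡ 3/25 mod 31. 25⁻¹ ≡ 5 (mod 31) since 25·5 = 125 ≡ 1, so λ ≡ 15.
  x = λ² - 18 - 12 = 225 - 30 ≡ 9; y = λ·(18 - 9) - 25 ≡ 17. → (9, 17)

(9, 17)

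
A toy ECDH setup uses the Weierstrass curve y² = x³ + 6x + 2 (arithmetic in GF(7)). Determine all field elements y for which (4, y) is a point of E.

x³ + 6x + 2 = 90 ≡ 6 (mod 7).
6 is a non-residue mod 7; no y exists.

none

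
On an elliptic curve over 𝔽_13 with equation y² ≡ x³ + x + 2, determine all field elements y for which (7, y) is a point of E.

1, 12

x³ + 1x + 2 = 352 ≡ 1 (mod 13).
Square roots of 1 mod 13: 1 and 12 (since 1² = 1 ≡ 1).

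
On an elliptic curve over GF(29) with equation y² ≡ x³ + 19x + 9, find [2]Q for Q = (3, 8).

(0, 26)

tangent at (3, 8): λ = (3·3² + 19)/(2·8) ≡ 17/16. 16⁻¹ ≡ 20 (mod 29) since 16·20 = 320 ≡ 1, so λ ≡ 17·20 ≡ 21.
  x = λ² - 3 - 3 = 441 - 6 ≡ 0; y = λ·(3 - 0) - 8 ≡ 26. → (0, 26)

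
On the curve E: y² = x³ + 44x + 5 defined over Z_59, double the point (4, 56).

tangent at (4, 56): λ = (3·4² + 44)/(2·56) ≡ 33/53. 53⁻¹ ≡ 49 (mod 59), so λ ≡ 33·49 ≡ 24.
  x = λ² - 4 - 4 = 576 - 8 ≡ 37; y = λ·(4 - 37) - 56 ≡ 37. → (37, 37)

(37, 37)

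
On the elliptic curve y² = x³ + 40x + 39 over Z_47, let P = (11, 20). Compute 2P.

(37, 40)

tangent at (11, 20): λ = (3·11² + 40)/(2·20) ≡ 27/40. 40⁻¹ ≡ 20 (mod 47), so λ ≡ 27·20 ≡ 23.
  x = λ² - 11 - 11 = 529 - 22 ≡ 37; y = λ·(11 - 37) - 20 ≡ 40. → (37, 40)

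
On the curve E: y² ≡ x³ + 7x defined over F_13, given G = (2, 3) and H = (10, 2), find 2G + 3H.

First 2G:
Repeated addition: build up to 2G.
2G: tangent at (2, 3): λ = (3·2² + 7)/(2·3) ≡ 6/6. 6⁻¹ ≡ 11 (mod 13) since 6·11 = 66 ≡ 1, so λ ≡ 6·11 ≡ 1.
  x = λ² - 2 - 2 = 1 - 4 ≡ 10; y = λ·(2 - 10) - 3 ≡ 2. → (10, 2)
2G = (10, 2).
Next 3H:
Repeated addition: build up to 3H.
2H: tangent at (10, 2): λ = (3·10² + 7)/(2·2) ≡ 8/4. 4⁻¹ ≡ 10 (mod 13), so λ ≡ 8·10 ≡ 2.
  x = λ² - 10 - 10 = 4 - 20 ≡ 10; y = λ·(10 - 10) - 2 ≡ 11. → (10, 11)
3H: (10, 11) + (10, 2): same x and y₁ ≡ -y₂, so the sum is ∞.
3H = ∞.
Finally 2G + 3H:
(10, 2) + ∞ = (10, 2) (identity).

(10, 2)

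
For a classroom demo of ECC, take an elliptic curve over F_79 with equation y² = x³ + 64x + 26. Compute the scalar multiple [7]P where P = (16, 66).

(68, 60)

Double-and-add on 7 = (111)₂. Start with P = (16, 66) for the leading 1-bit.
double: tangent at (16, 66): λ = (3·16² + 64)/(2·66) ≡ 42/53. 53⁻¹ ≡ 3 (mod 79), so λ ≡ 42·3 ≡ 47.
  x = λ² - 16 - 16 = 2209 - 32 ≡ 44; y = λ·(16 - 44) - 66 ≡ 40. → (44, 40)
add P: (44, 40) + (16, 66). λ = (66 - 40)/(16 - 44) ≡ 26/51 mod 79. 51⁻¹ ≡ 31 (mod 79) since 51·31 = 1581 ≡ 1, so λ ≡ 16.
  x = λ² - 44 - 16 = 256 - 60 ≡ 38; y = λ·(44 - 38) - 40 ≡ 56. → (38, 56)
double: tangent at (38, 56): λ = (3·38² + 64)/(2·56) ≡ 51/33. 33⁻¹ ≡ 12 (mod 79) since 33·12 = 396 ≡ 1, so λ ≡ 51·12 ≡ 59.
  x = λ² - 38 - 38 = 3481 - 76 ≡ 8; y = λ·(38 - 8) - 56 ≡ 55. → (8, 55)
add P: (8, 55) + (16, 66). λ = (66 - 55)/(16 - 8) ≡ 11/8 mod 79. 8⁻¹ ≡ 10 (mod 79), so λ ≡ 31.
  x = λ² - 8 - 16 = 961 - 24 ≡ 68; y = λ·(8 - 68) - 55 ≡ 60. → (68, 60)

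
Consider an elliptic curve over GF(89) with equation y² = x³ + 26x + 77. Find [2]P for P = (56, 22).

tangent at (56, 22): λ = (3·56² + 26)/(2·22) ≡ 0/44. 44⁻¹ ≡ 87 (mod 89), so λ ≡ 0·87 ≡ 0.
  x = λ² - 56 - 56 = 0 - 112 ≡ 66; y = λ·(56 - 66) - 22 ≡ 67. → (66, 67)

(66, 67)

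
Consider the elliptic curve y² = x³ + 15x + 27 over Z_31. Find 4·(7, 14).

Write P = (7, 14).
Repeated addition: build up to 4P.
2P: tangent at (7, 14): λ = (3·7² + 15)/(2·14) ≡ 7/28. 28⁻¹ ≡ 10 (mod 31), so λ ≡ 7·10 ≡ 8.
  x = λ² - 7 - 7 = 64 - 14 ≡ 19; y = λ·(7 - 19) - 14 ≡ 14. → (19, 14)
3P: (19, 14) + (7, 14). λ = (14 - 14)/(7 - 19) ≡ 0/19 mod 31. 19⁻¹ ≡ 18 (mod 31) since 19·18 = 342 ≡ 1, so λ ≡ 0.
  x = λ² - 19 - 7 = 0 - 26 ≡ 5; y = λ·(19 - 5) - 14 ≡ 17. → (5, 17)
4P: (5, 17) + (7, 14). λ = (14 - 17)/(7 - 5) ≡ 28/2 mod 31. 2⁻¹ ≡ 16 (mod 31), so λ ≡ 14.
  x = λ² - 5 - 7 = 196 - 12 ≡ 29; y = λ·(5 - 29) - 17 ≡ 19. → (29, 19)

(29, 19)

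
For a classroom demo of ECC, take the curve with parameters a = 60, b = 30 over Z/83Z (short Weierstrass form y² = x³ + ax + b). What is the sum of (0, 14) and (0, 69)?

The two points share x = 0 and their y-coordinates satisfy 14 + 69 ≡ 0 (mod 83), so they are inverses. Their sum is ∞.

O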